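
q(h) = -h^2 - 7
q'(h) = -2*h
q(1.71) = -9.92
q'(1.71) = -3.42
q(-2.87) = -15.24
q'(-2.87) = 5.74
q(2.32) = -12.38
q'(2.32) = -4.64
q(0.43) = -7.18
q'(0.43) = -0.86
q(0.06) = -7.00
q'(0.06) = -0.12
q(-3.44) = -18.83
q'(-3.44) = 6.88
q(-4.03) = -23.24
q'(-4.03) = 8.06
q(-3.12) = -16.73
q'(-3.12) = 6.24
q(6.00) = -43.00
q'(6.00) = -12.00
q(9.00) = -88.00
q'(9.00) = -18.00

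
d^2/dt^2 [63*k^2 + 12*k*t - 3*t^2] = -6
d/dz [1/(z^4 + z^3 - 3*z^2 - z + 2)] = (-4*z^3 - 3*z^2 + 6*z + 1)/(z^4 + z^3 - 3*z^2 - z + 2)^2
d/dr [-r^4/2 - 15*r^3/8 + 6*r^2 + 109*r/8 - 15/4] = -2*r^3 - 45*r^2/8 + 12*r + 109/8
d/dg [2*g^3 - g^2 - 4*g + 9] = 6*g^2 - 2*g - 4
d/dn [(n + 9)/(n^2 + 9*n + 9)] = (n^2 + 9*n - (n + 9)*(2*n + 9) + 9)/(n^2 + 9*n + 9)^2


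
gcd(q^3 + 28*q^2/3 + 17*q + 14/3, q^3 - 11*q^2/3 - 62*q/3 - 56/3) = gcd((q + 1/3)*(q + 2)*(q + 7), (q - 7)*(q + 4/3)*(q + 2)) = q + 2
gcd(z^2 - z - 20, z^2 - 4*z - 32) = z + 4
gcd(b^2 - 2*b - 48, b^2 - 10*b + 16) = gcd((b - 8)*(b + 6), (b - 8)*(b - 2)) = b - 8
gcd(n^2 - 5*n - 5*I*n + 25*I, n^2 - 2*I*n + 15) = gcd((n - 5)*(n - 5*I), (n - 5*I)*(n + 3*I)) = n - 5*I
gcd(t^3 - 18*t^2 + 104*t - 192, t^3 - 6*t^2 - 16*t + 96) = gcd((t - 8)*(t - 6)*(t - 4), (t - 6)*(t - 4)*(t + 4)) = t^2 - 10*t + 24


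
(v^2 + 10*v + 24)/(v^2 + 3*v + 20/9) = 9*(v^2 + 10*v + 24)/(9*v^2 + 27*v + 20)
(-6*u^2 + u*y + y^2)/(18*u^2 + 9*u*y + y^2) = (-2*u + y)/(6*u + y)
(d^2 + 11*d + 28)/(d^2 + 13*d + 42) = (d + 4)/(d + 6)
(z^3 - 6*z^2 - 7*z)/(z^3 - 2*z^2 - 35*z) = (z + 1)/(z + 5)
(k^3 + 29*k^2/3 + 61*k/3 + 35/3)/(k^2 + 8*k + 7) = k + 5/3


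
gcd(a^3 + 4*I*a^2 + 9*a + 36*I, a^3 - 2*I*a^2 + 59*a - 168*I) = a - 3*I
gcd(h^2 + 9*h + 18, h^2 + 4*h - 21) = 1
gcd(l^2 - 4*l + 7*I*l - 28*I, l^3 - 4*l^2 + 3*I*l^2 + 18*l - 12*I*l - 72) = l - 4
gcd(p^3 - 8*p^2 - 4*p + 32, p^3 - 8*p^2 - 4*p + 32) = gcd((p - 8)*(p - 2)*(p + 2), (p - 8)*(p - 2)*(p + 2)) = p^3 - 8*p^2 - 4*p + 32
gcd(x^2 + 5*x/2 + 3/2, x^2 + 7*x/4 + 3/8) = x + 3/2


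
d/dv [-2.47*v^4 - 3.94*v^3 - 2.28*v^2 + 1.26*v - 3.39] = -9.88*v^3 - 11.82*v^2 - 4.56*v + 1.26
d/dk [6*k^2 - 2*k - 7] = 12*k - 2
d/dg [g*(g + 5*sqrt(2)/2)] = 2*g + 5*sqrt(2)/2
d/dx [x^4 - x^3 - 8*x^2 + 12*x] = 4*x^3 - 3*x^2 - 16*x + 12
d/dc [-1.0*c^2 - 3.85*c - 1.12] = -2.0*c - 3.85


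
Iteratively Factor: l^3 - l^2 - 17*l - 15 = (l - 5)*(l^2 + 4*l + 3) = (l - 5)*(l + 1)*(l + 3)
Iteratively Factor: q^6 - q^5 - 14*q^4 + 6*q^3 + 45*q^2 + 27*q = (q + 1)*(q^5 - 2*q^4 - 12*q^3 + 18*q^2 + 27*q) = (q + 1)*(q + 3)*(q^4 - 5*q^3 + 3*q^2 + 9*q) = q*(q + 1)*(q + 3)*(q^3 - 5*q^2 + 3*q + 9) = q*(q - 3)*(q + 1)*(q + 3)*(q^2 - 2*q - 3) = q*(q - 3)^2*(q + 1)*(q + 3)*(q + 1)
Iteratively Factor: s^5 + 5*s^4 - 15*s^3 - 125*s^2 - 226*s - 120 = (s - 5)*(s^4 + 10*s^3 + 35*s^2 + 50*s + 24) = (s - 5)*(s + 3)*(s^3 + 7*s^2 + 14*s + 8) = (s - 5)*(s + 1)*(s + 3)*(s^2 + 6*s + 8) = (s - 5)*(s + 1)*(s + 3)*(s + 4)*(s + 2)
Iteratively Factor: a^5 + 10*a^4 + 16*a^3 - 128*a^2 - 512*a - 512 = (a + 4)*(a^4 + 6*a^3 - 8*a^2 - 96*a - 128) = (a - 4)*(a + 4)*(a^3 + 10*a^2 + 32*a + 32) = (a - 4)*(a + 4)^2*(a^2 + 6*a + 8) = (a - 4)*(a + 4)^3*(a + 2)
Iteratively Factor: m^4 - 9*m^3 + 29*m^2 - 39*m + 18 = (m - 1)*(m^3 - 8*m^2 + 21*m - 18) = (m - 3)*(m - 1)*(m^2 - 5*m + 6) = (m - 3)*(m - 2)*(m - 1)*(m - 3)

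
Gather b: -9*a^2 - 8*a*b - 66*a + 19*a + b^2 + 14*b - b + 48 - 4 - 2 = -9*a^2 - 47*a + b^2 + b*(13 - 8*a) + 42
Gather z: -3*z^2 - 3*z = -3*z^2 - 3*z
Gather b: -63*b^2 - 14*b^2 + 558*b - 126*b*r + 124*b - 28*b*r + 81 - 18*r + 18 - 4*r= -77*b^2 + b*(682 - 154*r) - 22*r + 99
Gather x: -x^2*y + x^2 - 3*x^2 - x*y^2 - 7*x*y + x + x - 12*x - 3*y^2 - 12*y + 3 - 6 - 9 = x^2*(-y - 2) + x*(-y^2 - 7*y - 10) - 3*y^2 - 12*y - 12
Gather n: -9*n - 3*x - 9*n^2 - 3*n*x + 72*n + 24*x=-9*n^2 + n*(63 - 3*x) + 21*x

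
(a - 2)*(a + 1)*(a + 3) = a^3 + 2*a^2 - 5*a - 6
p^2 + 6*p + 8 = (p + 2)*(p + 4)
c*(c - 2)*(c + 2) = c^3 - 4*c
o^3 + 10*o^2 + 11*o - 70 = (o - 2)*(o + 5)*(o + 7)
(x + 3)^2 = x^2 + 6*x + 9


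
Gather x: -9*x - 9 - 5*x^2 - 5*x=-5*x^2 - 14*x - 9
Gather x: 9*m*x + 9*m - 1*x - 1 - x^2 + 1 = 9*m - x^2 + x*(9*m - 1)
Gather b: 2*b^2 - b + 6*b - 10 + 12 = 2*b^2 + 5*b + 2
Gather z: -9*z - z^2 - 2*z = -z^2 - 11*z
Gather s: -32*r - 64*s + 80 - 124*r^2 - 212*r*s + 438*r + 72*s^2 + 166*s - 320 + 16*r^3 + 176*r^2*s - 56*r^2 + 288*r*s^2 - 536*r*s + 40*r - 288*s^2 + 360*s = 16*r^3 - 180*r^2 + 446*r + s^2*(288*r - 216) + s*(176*r^2 - 748*r + 462) - 240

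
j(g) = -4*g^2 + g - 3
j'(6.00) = -47.00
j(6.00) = -141.00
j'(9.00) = -71.00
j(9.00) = -318.00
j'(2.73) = -20.84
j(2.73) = -30.08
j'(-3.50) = 29.00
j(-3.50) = -55.50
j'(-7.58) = 61.64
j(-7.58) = -240.41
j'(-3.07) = 25.56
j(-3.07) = -43.77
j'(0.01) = 0.92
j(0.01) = -2.99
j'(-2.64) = 22.12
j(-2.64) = -33.52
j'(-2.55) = 21.40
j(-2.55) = -31.56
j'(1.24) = -8.92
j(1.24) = -7.91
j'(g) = 1 - 8*g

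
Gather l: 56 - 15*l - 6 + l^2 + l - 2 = l^2 - 14*l + 48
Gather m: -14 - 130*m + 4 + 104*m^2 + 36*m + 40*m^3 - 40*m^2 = 40*m^3 + 64*m^2 - 94*m - 10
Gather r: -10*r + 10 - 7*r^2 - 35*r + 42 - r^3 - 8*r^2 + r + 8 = -r^3 - 15*r^2 - 44*r + 60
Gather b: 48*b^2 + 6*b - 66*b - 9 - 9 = 48*b^2 - 60*b - 18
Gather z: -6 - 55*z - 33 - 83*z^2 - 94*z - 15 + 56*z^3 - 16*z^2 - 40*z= 56*z^3 - 99*z^2 - 189*z - 54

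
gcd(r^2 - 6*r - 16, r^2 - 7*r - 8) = r - 8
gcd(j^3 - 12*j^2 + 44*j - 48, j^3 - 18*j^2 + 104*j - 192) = j^2 - 10*j + 24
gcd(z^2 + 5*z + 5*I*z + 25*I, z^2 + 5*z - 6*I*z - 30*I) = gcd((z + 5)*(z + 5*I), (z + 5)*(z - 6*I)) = z + 5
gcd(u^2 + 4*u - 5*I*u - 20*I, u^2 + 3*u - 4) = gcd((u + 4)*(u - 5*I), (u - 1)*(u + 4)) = u + 4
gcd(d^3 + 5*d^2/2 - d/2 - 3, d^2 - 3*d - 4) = 1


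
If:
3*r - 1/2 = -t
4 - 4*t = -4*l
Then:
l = t - 1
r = 1/6 - t/3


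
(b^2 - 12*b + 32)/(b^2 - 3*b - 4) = (b - 8)/(b + 1)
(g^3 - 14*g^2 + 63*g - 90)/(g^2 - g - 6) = (g^2 - 11*g + 30)/(g + 2)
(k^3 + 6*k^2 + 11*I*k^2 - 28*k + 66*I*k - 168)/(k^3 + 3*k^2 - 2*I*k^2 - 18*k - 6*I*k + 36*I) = (k^2 + 11*I*k - 28)/(k^2 - k*(3 + 2*I) + 6*I)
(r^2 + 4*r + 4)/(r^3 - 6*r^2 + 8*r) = (r^2 + 4*r + 4)/(r*(r^2 - 6*r + 8))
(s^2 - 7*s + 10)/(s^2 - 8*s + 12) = (s - 5)/(s - 6)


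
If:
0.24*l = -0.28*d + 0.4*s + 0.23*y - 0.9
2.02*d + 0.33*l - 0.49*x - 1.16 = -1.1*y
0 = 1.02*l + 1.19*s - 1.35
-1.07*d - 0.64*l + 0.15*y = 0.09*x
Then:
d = 0.678553476444427 - 0.297439787683083*y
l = 0.537495584279128*y - 1.09154270235191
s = 2.07006181209995 - 0.460710500810681*y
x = 1.38070443202507*y - 0.305165447670178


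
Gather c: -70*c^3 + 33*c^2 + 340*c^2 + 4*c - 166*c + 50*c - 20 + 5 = -70*c^3 + 373*c^2 - 112*c - 15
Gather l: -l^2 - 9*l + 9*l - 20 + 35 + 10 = 25 - l^2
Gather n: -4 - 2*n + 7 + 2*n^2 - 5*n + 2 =2*n^2 - 7*n + 5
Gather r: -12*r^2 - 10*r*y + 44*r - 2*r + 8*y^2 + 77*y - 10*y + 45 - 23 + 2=-12*r^2 + r*(42 - 10*y) + 8*y^2 + 67*y + 24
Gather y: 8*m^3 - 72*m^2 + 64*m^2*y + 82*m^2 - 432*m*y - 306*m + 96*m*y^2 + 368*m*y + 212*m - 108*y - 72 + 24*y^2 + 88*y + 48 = 8*m^3 + 10*m^2 - 94*m + y^2*(96*m + 24) + y*(64*m^2 - 64*m - 20) - 24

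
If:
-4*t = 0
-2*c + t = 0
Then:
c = 0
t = 0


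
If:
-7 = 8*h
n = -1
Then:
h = -7/8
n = -1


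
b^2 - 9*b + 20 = (b - 5)*(b - 4)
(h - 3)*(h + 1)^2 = h^3 - h^2 - 5*h - 3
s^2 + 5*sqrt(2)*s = s*(s + 5*sqrt(2))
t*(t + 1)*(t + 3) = t^3 + 4*t^2 + 3*t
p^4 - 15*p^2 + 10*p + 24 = (p - 3)*(p - 2)*(p + 1)*(p + 4)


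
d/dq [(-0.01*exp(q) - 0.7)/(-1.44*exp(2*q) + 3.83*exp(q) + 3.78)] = (-0.0144*exp(2*q) - 2.016*exp(q) + 2.6432)*exp(q)/(2.0736*exp(4*q) - 11.0304*exp(3*q) + 3.7825*exp(2*q) + 28.9548*exp(q) + 14.2884)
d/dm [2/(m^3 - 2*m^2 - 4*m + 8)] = 2*(-3*m^2 + 4*m + 4)/(m^3 - 2*m^2 - 4*m + 8)^2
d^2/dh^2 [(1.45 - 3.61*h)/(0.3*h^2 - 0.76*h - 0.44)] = ((0.6*h - 0.76)*(1.2*h - 1.52)*(3.61*h - 1.45) + (6.498*h - 6.3572)*(-0.3*h^2 + 0.76*h + 0.44))/(-0.3*h^2 + 0.76*h + 0.44)^3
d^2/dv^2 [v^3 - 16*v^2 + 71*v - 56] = 6*v - 32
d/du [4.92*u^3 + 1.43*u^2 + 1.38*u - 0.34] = 14.76*u^2 + 2.86*u + 1.38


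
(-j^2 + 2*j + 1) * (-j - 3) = j^3 + j^2 - 7*j - 3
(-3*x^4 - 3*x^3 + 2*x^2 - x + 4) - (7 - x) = -3*x^4 - 3*x^3 + 2*x^2 - 3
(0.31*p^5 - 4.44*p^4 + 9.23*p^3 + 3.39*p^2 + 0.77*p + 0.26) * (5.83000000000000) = 1.8073*p^5 - 25.8852*p^4 + 53.8109*p^3 + 19.7637*p^2 + 4.4891*p + 1.5158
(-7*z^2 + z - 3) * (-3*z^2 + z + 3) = 21*z^4 - 10*z^3 - 11*z^2 - 9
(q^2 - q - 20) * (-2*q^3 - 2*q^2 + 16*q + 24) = -2*q^5 + 58*q^3 + 48*q^2 - 344*q - 480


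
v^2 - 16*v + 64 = (v - 8)^2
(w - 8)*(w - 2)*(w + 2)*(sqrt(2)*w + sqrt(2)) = sqrt(2)*w^4 - 7*sqrt(2)*w^3 - 12*sqrt(2)*w^2 + 28*sqrt(2)*w + 32*sqrt(2)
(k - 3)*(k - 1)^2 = k^3 - 5*k^2 + 7*k - 3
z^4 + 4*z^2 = z^2*(z - 2*I)*(z + 2*I)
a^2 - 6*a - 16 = (a - 8)*(a + 2)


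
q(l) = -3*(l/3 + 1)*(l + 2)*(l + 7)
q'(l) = -3*(l/3 + 1)*(l + 2) - 3*(l/3 + 1)*(l + 7) - (l + 2)*(l + 7)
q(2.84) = -278.13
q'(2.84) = -133.36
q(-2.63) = 1.02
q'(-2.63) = 1.37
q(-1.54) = -3.67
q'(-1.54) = -11.15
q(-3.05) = -0.21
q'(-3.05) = 4.29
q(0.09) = -45.79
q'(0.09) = -43.18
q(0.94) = -91.97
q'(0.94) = -66.21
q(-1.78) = -1.40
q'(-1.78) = -7.79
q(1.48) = -132.21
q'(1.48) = -83.09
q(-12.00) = 450.00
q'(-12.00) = -185.00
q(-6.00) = -12.00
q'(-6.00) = -5.00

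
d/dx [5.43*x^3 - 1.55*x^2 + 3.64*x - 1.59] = 16.29*x^2 - 3.1*x + 3.64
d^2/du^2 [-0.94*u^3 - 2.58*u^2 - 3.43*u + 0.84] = -5.64*u - 5.16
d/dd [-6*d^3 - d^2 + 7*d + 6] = -18*d^2 - 2*d + 7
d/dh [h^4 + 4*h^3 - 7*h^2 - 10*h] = 4*h^3 + 12*h^2 - 14*h - 10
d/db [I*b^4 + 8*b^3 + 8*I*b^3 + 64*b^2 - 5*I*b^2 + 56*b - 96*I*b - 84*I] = 4*I*b^3 + b^2*(24 + 24*I) + b*(128 - 10*I) + 56 - 96*I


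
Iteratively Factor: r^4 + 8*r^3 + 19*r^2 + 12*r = (r + 3)*(r^3 + 5*r^2 + 4*r) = r*(r + 3)*(r^2 + 5*r + 4) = r*(r + 3)*(r + 4)*(r + 1)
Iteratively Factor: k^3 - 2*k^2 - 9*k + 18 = (k + 3)*(k^2 - 5*k + 6) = (k - 2)*(k + 3)*(k - 3)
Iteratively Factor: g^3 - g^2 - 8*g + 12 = (g - 2)*(g^2 + g - 6) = (g - 2)*(g + 3)*(g - 2)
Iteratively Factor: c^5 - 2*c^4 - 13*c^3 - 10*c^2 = (c + 1)*(c^4 - 3*c^3 - 10*c^2) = (c - 5)*(c + 1)*(c^3 + 2*c^2) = (c - 5)*(c + 1)*(c + 2)*(c^2) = c*(c - 5)*(c + 1)*(c + 2)*(c)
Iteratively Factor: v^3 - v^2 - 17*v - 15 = (v + 1)*(v^2 - 2*v - 15) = (v - 5)*(v + 1)*(v + 3)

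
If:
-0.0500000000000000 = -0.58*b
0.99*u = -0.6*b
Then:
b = 0.09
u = -0.05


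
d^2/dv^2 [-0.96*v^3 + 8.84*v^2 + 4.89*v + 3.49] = 17.68 - 5.76*v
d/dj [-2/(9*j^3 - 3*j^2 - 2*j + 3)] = 2*(27*j^2 - 6*j - 2)/(9*j^3 - 3*j^2 - 2*j + 3)^2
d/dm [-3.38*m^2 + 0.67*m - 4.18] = 0.67 - 6.76*m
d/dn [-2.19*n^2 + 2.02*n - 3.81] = 2.02 - 4.38*n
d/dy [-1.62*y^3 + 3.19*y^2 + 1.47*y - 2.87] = -4.86*y^2 + 6.38*y + 1.47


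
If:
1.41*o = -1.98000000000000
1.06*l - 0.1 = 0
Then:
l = 0.09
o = -1.40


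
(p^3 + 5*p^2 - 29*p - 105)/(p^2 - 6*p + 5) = (p^2 + 10*p + 21)/(p - 1)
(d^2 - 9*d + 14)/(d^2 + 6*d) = (d^2 - 9*d + 14)/(d*(d + 6))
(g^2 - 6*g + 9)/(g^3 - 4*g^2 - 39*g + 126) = (g - 3)/(g^2 - g - 42)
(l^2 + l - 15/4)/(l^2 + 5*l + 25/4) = (2*l - 3)/(2*l + 5)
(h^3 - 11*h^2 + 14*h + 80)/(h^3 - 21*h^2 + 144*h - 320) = (h + 2)/(h - 8)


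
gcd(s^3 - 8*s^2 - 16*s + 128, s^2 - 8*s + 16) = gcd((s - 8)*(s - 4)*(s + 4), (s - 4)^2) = s - 4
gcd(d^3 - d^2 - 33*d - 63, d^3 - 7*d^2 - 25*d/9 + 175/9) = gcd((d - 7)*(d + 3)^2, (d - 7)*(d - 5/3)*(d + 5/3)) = d - 7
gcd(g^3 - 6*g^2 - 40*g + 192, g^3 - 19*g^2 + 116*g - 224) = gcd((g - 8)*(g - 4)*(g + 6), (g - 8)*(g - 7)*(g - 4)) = g^2 - 12*g + 32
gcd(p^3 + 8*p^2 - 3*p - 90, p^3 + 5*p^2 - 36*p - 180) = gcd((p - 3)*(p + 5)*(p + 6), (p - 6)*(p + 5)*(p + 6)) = p^2 + 11*p + 30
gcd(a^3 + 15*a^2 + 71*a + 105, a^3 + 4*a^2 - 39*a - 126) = a^2 + 10*a + 21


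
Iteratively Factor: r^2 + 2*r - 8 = (r - 2)*(r + 4)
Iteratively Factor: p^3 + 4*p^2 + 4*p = (p + 2)*(p^2 + 2*p) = p*(p + 2)*(p + 2)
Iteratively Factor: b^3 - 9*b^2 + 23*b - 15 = (b - 5)*(b^2 - 4*b + 3) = (b - 5)*(b - 1)*(b - 3)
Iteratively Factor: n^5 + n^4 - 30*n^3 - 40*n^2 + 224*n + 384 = (n - 4)*(n^4 + 5*n^3 - 10*n^2 - 80*n - 96) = (n - 4)*(n + 3)*(n^3 + 2*n^2 - 16*n - 32) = (n - 4)*(n + 2)*(n + 3)*(n^2 - 16) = (n - 4)*(n + 2)*(n + 3)*(n + 4)*(n - 4)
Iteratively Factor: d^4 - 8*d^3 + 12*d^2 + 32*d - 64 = (d - 4)*(d^3 - 4*d^2 - 4*d + 16) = (d - 4)*(d + 2)*(d^2 - 6*d + 8) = (d - 4)*(d - 2)*(d + 2)*(d - 4)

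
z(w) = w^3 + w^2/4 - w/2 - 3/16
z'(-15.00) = 667.00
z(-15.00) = -3311.44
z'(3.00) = 28.00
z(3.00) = 27.56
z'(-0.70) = 0.62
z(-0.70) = -0.06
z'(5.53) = 94.01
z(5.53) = 173.81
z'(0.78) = 1.72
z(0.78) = 0.05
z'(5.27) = 85.45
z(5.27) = 150.48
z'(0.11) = -0.41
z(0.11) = -0.24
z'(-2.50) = 17.00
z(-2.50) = -13.00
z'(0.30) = -0.08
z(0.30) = -0.29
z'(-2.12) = 11.92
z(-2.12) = -7.53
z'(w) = 3*w^2 + w/2 - 1/2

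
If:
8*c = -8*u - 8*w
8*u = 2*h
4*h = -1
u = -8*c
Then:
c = 1/128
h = -1/4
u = -1/16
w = 7/128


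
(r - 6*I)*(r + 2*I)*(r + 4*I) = r^3 + 28*r + 48*I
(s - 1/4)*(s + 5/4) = s^2 + s - 5/16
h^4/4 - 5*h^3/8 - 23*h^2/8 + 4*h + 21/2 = (h/2 + 1)^2*(h - 7/2)*(h - 3)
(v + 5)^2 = v^2 + 10*v + 25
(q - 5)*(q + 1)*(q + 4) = q^3 - 21*q - 20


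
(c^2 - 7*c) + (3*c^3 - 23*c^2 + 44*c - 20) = 3*c^3 - 22*c^2 + 37*c - 20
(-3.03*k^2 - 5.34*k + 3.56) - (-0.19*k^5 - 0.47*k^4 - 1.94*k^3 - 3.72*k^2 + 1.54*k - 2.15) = 0.19*k^5 + 0.47*k^4 + 1.94*k^3 + 0.69*k^2 - 6.88*k + 5.71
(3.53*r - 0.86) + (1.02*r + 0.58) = 4.55*r - 0.28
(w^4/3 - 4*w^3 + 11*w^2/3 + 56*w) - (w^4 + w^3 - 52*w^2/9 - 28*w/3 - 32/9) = -2*w^4/3 - 5*w^3 + 85*w^2/9 + 196*w/3 + 32/9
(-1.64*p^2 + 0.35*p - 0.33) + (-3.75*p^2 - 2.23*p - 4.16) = -5.39*p^2 - 1.88*p - 4.49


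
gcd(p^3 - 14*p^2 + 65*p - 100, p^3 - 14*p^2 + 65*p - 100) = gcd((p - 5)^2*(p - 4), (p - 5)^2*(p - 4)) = p^3 - 14*p^2 + 65*p - 100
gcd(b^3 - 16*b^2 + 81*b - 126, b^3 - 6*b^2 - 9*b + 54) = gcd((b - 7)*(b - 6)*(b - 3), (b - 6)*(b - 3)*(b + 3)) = b^2 - 9*b + 18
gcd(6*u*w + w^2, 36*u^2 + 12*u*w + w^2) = 6*u + w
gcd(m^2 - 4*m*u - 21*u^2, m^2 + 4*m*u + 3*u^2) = m + 3*u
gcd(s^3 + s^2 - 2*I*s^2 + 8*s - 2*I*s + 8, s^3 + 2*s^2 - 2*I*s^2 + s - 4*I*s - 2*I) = s + 1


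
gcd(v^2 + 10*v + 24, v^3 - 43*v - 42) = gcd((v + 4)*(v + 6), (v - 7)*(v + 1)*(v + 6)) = v + 6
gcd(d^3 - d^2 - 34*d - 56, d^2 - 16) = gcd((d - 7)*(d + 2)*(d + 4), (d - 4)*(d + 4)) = d + 4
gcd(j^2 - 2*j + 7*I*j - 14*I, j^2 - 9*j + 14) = j - 2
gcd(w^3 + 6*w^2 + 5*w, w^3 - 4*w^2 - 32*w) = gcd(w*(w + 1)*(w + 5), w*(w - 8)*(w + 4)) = w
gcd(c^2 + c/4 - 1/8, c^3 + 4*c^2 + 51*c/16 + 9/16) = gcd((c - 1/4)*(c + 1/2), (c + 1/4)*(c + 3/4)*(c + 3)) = 1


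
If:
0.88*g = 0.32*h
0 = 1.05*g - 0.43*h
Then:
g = 0.00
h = 0.00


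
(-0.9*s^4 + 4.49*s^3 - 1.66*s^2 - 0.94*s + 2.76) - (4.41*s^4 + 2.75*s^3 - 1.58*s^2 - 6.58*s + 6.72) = -5.31*s^4 + 1.74*s^3 - 0.0799999999999998*s^2 + 5.64*s - 3.96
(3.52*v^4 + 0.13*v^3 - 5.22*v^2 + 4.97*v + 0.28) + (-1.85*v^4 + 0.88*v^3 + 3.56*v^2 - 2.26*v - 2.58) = 1.67*v^4 + 1.01*v^3 - 1.66*v^2 + 2.71*v - 2.3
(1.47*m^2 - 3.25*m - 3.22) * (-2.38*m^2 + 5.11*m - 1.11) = -3.4986*m^4 + 15.2467*m^3 - 10.5756*m^2 - 12.8467*m + 3.5742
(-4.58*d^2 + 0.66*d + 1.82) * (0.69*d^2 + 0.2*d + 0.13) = -3.1602*d^4 - 0.4606*d^3 + 0.7924*d^2 + 0.4498*d + 0.2366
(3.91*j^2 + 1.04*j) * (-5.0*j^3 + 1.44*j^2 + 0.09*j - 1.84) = -19.55*j^5 + 0.4304*j^4 + 1.8495*j^3 - 7.1008*j^2 - 1.9136*j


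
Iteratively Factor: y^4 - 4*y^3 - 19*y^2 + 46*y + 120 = (y + 2)*(y^3 - 6*y^2 - 7*y + 60) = (y - 4)*(y + 2)*(y^2 - 2*y - 15) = (y - 5)*(y - 4)*(y + 2)*(y + 3)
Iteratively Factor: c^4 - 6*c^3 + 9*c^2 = (c)*(c^3 - 6*c^2 + 9*c) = c*(c - 3)*(c^2 - 3*c) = c^2*(c - 3)*(c - 3)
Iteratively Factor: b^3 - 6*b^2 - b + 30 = (b - 5)*(b^2 - b - 6) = (b - 5)*(b - 3)*(b + 2)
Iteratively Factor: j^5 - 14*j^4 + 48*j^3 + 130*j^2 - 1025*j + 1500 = (j - 3)*(j^4 - 11*j^3 + 15*j^2 + 175*j - 500) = (j - 3)*(j + 4)*(j^3 - 15*j^2 + 75*j - 125) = (j - 5)*(j - 3)*(j + 4)*(j^2 - 10*j + 25) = (j - 5)^2*(j - 3)*(j + 4)*(j - 5)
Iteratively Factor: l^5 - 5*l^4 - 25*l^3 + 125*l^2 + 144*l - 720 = (l - 4)*(l^4 - l^3 - 29*l^2 + 9*l + 180) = (l - 4)*(l - 3)*(l^3 + 2*l^2 - 23*l - 60) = (l - 5)*(l - 4)*(l - 3)*(l^2 + 7*l + 12) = (l - 5)*(l - 4)*(l - 3)*(l + 4)*(l + 3)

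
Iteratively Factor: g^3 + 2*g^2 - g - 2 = (g + 2)*(g^2 - 1) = (g - 1)*(g + 2)*(g + 1)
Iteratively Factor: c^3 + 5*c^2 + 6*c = (c + 3)*(c^2 + 2*c) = (c + 2)*(c + 3)*(c)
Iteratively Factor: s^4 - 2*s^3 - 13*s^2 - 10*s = (s)*(s^3 - 2*s^2 - 13*s - 10) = s*(s - 5)*(s^2 + 3*s + 2) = s*(s - 5)*(s + 1)*(s + 2)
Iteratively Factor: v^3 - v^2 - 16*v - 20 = (v - 5)*(v^2 + 4*v + 4) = (v - 5)*(v + 2)*(v + 2)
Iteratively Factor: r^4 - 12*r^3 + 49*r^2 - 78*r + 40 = (r - 5)*(r^3 - 7*r^2 + 14*r - 8) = (r - 5)*(r - 4)*(r^2 - 3*r + 2) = (r - 5)*(r - 4)*(r - 1)*(r - 2)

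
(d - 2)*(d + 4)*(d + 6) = d^3 + 8*d^2 + 4*d - 48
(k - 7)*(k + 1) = k^2 - 6*k - 7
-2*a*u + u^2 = u*(-2*a + u)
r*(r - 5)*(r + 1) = r^3 - 4*r^2 - 5*r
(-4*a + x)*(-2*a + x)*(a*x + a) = 8*a^3*x + 8*a^3 - 6*a^2*x^2 - 6*a^2*x + a*x^3 + a*x^2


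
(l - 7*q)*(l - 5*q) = l^2 - 12*l*q + 35*q^2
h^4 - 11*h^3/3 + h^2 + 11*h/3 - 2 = (h - 3)*(h - 1)*(h - 2/3)*(h + 1)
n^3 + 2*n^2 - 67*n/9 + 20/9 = (n - 5/3)*(n - 1/3)*(n + 4)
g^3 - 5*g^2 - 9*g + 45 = (g - 5)*(g - 3)*(g + 3)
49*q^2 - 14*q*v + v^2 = (-7*q + v)^2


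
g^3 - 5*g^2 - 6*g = g*(g - 6)*(g + 1)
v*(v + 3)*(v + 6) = v^3 + 9*v^2 + 18*v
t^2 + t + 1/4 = (t + 1/2)^2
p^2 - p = p*(p - 1)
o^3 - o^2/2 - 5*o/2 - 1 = (o - 2)*(o + 1/2)*(o + 1)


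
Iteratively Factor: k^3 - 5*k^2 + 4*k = (k)*(k^2 - 5*k + 4) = k*(k - 4)*(k - 1)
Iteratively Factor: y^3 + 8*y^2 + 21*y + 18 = (y + 3)*(y^2 + 5*y + 6) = (y + 3)^2*(y + 2)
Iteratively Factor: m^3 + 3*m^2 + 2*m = (m + 2)*(m^2 + m) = m*(m + 2)*(m + 1)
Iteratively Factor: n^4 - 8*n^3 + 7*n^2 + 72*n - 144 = (n + 3)*(n^3 - 11*n^2 + 40*n - 48) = (n - 4)*(n + 3)*(n^2 - 7*n + 12) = (n - 4)*(n - 3)*(n + 3)*(n - 4)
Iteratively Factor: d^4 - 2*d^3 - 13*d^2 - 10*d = (d + 1)*(d^3 - 3*d^2 - 10*d) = (d + 1)*(d + 2)*(d^2 - 5*d) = (d - 5)*(d + 1)*(d + 2)*(d)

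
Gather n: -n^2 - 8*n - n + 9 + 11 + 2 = -n^2 - 9*n + 22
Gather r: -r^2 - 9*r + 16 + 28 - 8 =-r^2 - 9*r + 36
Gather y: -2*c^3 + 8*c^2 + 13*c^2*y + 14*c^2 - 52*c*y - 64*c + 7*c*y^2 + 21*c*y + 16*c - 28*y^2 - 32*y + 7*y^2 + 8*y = -2*c^3 + 22*c^2 - 48*c + y^2*(7*c - 21) + y*(13*c^2 - 31*c - 24)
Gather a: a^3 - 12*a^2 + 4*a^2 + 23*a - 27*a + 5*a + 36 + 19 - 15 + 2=a^3 - 8*a^2 + a + 42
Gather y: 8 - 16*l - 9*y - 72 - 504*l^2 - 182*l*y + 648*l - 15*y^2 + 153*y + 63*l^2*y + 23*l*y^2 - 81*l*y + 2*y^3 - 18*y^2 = -504*l^2 + 632*l + 2*y^3 + y^2*(23*l - 33) + y*(63*l^2 - 263*l + 144) - 64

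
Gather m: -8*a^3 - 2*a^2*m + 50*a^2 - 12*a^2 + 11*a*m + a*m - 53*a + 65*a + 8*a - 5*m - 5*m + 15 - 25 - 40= -8*a^3 + 38*a^2 + 20*a + m*(-2*a^2 + 12*a - 10) - 50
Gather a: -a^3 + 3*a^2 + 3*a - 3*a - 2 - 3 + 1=-a^3 + 3*a^2 - 4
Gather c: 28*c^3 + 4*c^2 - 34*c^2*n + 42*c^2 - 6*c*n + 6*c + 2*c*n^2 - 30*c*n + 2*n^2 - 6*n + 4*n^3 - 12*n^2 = 28*c^3 + c^2*(46 - 34*n) + c*(2*n^2 - 36*n + 6) + 4*n^3 - 10*n^2 - 6*n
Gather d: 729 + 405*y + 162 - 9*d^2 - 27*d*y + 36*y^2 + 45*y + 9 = -9*d^2 - 27*d*y + 36*y^2 + 450*y + 900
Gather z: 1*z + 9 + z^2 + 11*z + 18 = z^2 + 12*z + 27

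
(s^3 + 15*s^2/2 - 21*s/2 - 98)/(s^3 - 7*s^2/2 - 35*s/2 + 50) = (2*s^2 + 7*s - 49)/(2*s^2 - 15*s + 25)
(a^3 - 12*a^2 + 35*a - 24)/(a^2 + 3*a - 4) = (a^2 - 11*a + 24)/(a + 4)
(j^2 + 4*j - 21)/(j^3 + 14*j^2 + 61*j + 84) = (j - 3)/(j^2 + 7*j + 12)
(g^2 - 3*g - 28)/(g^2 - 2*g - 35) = (g + 4)/(g + 5)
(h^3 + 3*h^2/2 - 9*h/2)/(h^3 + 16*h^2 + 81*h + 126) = h*(2*h - 3)/(2*(h^2 + 13*h + 42))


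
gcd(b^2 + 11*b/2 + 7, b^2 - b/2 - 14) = b + 7/2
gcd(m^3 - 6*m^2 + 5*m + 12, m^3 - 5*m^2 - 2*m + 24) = m^2 - 7*m + 12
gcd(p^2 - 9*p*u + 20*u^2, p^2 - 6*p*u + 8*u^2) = p - 4*u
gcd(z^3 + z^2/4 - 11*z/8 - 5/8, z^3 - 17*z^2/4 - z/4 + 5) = z^2 - z/4 - 5/4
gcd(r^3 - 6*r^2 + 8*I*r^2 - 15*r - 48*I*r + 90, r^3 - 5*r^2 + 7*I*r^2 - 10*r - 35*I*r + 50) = r + 5*I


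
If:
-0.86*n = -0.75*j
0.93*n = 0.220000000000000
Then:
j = 0.27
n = 0.24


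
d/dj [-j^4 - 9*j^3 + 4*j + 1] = -4*j^3 - 27*j^2 + 4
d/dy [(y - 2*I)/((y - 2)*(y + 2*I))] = ((-y + 2*I)*(y - 2) + (-y + 2*I)*(y + 2*I) + (y - 2)*(y + 2*I))/((y - 2)^2*(y + 2*I)^2)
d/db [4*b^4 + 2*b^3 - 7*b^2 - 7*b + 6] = 16*b^3 + 6*b^2 - 14*b - 7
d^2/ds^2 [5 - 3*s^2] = -6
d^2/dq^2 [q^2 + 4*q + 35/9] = 2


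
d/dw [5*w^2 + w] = 10*w + 1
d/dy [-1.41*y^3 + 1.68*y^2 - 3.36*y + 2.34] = -4.23*y^2 + 3.36*y - 3.36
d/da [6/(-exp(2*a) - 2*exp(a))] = 12*(exp(a) + 1)*exp(-a)/(exp(a) + 2)^2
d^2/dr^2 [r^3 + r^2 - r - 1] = 6*r + 2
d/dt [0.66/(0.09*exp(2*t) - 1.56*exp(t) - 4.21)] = (1.0296 - 0.1188*exp(t))*exp(t)/(-0.09*exp(2*t) + 1.56*exp(t) + 4.21)^2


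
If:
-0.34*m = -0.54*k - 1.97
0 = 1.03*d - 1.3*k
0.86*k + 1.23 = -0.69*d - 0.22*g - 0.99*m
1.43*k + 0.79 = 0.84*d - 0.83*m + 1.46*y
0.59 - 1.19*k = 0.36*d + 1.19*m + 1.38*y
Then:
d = -2.85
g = 2.28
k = -2.26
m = 2.20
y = 1.22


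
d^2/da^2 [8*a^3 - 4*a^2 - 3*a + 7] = 48*a - 8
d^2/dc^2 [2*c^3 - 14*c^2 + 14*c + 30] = 12*c - 28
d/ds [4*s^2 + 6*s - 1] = 8*s + 6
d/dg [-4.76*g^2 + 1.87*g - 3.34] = 1.87 - 9.52*g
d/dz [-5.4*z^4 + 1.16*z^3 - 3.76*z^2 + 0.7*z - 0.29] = -21.6*z^3 + 3.48*z^2 - 7.52*z + 0.7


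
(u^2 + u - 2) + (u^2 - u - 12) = 2*u^2 - 14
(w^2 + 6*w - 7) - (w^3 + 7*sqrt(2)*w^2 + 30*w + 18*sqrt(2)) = -w^3 - 7*sqrt(2)*w^2 + w^2 - 24*w - 18*sqrt(2) - 7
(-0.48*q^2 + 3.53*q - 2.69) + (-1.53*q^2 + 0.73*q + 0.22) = -2.01*q^2 + 4.26*q - 2.47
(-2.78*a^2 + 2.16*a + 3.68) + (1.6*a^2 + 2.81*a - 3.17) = -1.18*a^2 + 4.97*a + 0.51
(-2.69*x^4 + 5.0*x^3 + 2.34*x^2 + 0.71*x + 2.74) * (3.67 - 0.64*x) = 1.7216*x^5 - 13.0723*x^4 + 16.8524*x^3 + 8.1334*x^2 + 0.852099999999999*x + 10.0558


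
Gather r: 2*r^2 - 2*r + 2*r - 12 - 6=2*r^2 - 18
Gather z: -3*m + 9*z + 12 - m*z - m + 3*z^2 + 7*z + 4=-4*m + 3*z^2 + z*(16 - m) + 16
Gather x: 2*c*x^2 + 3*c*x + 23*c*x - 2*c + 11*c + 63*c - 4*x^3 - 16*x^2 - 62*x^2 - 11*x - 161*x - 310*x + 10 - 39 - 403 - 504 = 72*c - 4*x^3 + x^2*(2*c - 78) + x*(26*c - 482) - 936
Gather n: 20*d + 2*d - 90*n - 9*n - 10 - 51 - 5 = 22*d - 99*n - 66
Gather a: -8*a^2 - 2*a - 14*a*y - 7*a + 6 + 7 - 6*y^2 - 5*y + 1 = -8*a^2 + a*(-14*y - 9) - 6*y^2 - 5*y + 14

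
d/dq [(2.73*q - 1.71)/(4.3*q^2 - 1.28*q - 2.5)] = (-11.739*q^2 + 14.706*q - 9.0138)/(18.49*q^4 - 11.008*q^3 - 19.8616*q^2 + 6.4*q + 6.25)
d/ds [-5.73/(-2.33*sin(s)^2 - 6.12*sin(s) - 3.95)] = -(26.7018*sin(s) + 35.0676)*cos(s)/(2.33*sin(s)^2 + 6.12*sin(s) + 3.95)^2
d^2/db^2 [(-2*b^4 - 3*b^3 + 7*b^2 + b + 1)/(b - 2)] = 2*(-6*b^4 + 29*b^3 - 30*b^2 - 36*b + 31)/(b^3 - 6*b^2 + 12*b - 8)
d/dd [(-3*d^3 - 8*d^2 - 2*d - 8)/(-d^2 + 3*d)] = (3*d^4 - 18*d^3 - 26*d^2 - 16*d + 24)/(d^2*(d^2 - 6*d + 9))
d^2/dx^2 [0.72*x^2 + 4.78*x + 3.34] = 1.44000000000000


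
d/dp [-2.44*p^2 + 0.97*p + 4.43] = 0.97 - 4.88*p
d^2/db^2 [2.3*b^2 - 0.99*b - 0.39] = 4.60000000000000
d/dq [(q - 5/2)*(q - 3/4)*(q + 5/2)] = 3*q^2 - 3*q/2 - 25/4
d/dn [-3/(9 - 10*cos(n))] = 30*sin(n)/(10*cos(n) - 9)^2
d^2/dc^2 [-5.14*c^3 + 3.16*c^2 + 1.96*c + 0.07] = 6.32 - 30.84*c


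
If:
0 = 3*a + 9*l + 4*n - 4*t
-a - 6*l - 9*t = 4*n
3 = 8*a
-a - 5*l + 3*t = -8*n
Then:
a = 3/8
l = -207/2128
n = -33/1216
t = 75/2128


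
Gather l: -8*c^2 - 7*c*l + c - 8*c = -8*c^2 - 7*c*l - 7*c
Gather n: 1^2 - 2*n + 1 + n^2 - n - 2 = n^2 - 3*n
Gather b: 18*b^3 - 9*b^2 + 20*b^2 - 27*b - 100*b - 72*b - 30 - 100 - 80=18*b^3 + 11*b^2 - 199*b - 210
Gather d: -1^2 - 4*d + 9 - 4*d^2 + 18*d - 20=-4*d^2 + 14*d - 12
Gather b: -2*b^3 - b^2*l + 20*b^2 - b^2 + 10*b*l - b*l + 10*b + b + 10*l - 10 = -2*b^3 + b^2*(19 - l) + b*(9*l + 11) + 10*l - 10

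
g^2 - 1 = (g - 1)*(g + 1)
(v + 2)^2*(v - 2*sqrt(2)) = v^3 - 2*sqrt(2)*v^2 + 4*v^2 - 8*sqrt(2)*v + 4*v - 8*sqrt(2)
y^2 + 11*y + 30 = (y + 5)*(y + 6)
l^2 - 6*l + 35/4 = (l - 7/2)*(l - 5/2)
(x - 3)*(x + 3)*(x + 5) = x^3 + 5*x^2 - 9*x - 45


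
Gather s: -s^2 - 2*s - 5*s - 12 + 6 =-s^2 - 7*s - 6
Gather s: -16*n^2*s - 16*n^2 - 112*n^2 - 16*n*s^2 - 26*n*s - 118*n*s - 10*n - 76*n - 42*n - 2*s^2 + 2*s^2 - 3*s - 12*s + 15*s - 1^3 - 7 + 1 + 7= -128*n^2 - 16*n*s^2 - 128*n + s*(-16*n^2 - 144*n)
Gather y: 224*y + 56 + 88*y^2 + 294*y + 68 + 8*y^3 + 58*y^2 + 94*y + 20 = 8*y^3 + 146*y^2 + 612*y + 144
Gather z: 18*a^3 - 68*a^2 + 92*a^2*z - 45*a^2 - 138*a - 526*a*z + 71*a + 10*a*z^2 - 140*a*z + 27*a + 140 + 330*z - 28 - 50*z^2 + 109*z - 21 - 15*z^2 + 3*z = 18*a^3 - 113*a^2 - 40*a + z^2*(10*a - 65) + z*(92*a^2 - 666*a + 442) + 91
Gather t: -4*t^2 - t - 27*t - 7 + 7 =-4*t^2 - 28*t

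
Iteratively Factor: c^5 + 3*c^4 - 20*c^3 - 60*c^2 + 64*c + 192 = (c - 4)*(c^4 + 7*c^3 + 8*c^2 - 28*c - 48) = (c - 4)*(c + 4)*(c^3 + 3*c^2 - 4*c - 12) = (c - 4)*(c + 2)*(c + 4)*(c^2 + c - 6) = (c - 4)*(c + 2)*(c + 3)*(c + 4)*(c - 2)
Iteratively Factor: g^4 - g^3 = (g)*(g^3 - g^2) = g^2*(g^2 - g) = g^3*(g - 1)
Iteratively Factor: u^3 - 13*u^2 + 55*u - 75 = (u - 5)*(u^2 - 8*u + 15) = (u - 5)^2*(u - 3)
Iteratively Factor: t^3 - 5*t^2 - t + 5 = (t + 1)*(t^2 - 6*t + 5) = (t - 1)*(t + 1)*(t - 5)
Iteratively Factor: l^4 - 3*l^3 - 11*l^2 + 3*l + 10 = (l - 5)*(l^3 + 2*l^2 - l - 2) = (l - 5)*(l + 2)*(l^2 - 1) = (l - 5)*(l + 1)*(l + 2)*(l - 1)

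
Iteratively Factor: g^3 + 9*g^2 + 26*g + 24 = (g + 3)*(g^2 + 6*g + 8) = (g + 3)*(g + 4)*(g + 2)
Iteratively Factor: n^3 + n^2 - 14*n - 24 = (n + 3)*(n^2 - 2*n - 8) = (n + 2)*(n + 3)*(n - 4)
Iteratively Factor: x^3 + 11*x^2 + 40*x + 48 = (x + 4)*(x^2 + 7*x + 12) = (x + 4)^2*(x + 3)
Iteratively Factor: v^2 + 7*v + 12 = (v + 3)*(v + 4)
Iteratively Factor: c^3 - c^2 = (c)*(c^2 - c) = c^2*(c - 1)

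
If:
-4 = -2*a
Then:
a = 2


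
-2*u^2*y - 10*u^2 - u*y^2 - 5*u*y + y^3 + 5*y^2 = (-2*u + y)*(u + y)*(y + 5)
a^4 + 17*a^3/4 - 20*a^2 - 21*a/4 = a*(a - 3)*(a + 1/4)*(a + 7)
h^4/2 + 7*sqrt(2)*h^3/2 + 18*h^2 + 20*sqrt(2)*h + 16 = (h/2 + sqrt(2))*(h + sqrt(2))*(h + 2*sqrt(2))^2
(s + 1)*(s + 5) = s^2 + 6*s + 5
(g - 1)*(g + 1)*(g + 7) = g^3 + 7*g^2 - g - 7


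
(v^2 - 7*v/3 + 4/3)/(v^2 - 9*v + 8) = (v - 4/3)/(v - 8)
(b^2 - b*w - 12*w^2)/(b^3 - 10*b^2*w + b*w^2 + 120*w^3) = (b - 4*w)/(b^2 - 13*b*w + 40*w^2)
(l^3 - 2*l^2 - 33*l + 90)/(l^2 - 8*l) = (l^3 - 2*l^2 - 33*l + 90)/(l*(l - 8))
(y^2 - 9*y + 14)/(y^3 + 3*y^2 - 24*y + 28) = (y - 7)/(y^2 + 5*y - 14)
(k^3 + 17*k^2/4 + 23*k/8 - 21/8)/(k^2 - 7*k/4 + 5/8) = (4*k^2 + 19*k + 21)/(4*k - 5)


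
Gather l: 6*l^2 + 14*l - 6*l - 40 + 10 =6*l^2 + 8*l - 30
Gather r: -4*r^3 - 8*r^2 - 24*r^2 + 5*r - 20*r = -4*r^3 - 32*r^2 - 15*r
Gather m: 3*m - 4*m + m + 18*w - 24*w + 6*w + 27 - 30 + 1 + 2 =0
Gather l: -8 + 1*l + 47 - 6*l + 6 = 45 - 5*l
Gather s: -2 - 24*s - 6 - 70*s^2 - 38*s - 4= -70*s^2 - 62*s - 12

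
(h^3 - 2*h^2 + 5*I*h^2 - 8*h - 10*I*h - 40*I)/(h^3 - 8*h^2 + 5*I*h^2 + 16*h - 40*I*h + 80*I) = (h + 2)/(h - 4)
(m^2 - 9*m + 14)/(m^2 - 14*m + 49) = (m - 2)/(m - 7)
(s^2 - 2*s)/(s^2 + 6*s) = (s - 2)/(s + 6)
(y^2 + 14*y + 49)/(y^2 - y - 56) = (y + 7)/(y - 8)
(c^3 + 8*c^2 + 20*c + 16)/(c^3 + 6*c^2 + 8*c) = (c + 2)/c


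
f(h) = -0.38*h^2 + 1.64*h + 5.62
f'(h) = 1.64 - 0.76*h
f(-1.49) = 2.33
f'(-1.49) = 2.77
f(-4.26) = -8.26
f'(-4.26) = 4.88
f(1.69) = 7.31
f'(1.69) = 0.36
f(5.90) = 2.07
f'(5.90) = -2.84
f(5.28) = 3.69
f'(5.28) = -2.37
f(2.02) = 7.38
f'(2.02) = 0.10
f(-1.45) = 2.44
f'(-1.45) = 2.74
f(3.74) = 6.44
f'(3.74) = -1.20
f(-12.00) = -68.78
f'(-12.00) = 10.76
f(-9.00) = -39.92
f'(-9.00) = 8.48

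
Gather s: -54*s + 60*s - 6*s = 0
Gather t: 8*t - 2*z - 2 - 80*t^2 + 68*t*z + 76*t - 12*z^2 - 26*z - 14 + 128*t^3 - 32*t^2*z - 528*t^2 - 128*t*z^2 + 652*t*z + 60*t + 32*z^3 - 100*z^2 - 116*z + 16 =128*t^3 + t^2*(-32*z - 608) + t*(-128*z^2 + 720*z + 144) + 32*z^3 - 112*z^2 - 144*z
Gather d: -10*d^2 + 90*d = -10*d^2 + 90*d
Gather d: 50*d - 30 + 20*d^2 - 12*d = 20*d^2 + 38*d - 30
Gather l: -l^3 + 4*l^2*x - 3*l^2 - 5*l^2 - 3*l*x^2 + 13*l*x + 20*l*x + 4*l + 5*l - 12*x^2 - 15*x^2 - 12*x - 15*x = -l^3 + l^2*(4*x - 8) + l*(-3*x^2 + 33*x + 9) - 27*x^2 - 27*x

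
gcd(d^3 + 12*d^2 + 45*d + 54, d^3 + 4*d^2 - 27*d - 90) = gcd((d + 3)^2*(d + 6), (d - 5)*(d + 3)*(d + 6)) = d^2 + 9*d + 18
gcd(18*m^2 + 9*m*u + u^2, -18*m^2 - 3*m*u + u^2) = 3*m + u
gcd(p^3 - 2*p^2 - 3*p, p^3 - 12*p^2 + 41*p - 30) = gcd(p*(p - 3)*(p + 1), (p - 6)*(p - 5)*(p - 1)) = 1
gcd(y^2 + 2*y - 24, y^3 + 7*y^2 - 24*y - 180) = y + 6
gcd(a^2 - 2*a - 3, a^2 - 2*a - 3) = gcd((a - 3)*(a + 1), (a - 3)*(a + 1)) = a^2 - 2*a - 3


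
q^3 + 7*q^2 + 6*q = q*(q + 1)*(q + 6)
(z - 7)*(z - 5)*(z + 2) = z^3 - 10*z^2 + 11*z + 70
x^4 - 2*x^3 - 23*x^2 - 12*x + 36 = (x - 6)*(x - 1)*(x + 2)*(x + 3)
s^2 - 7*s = s*(s - 7)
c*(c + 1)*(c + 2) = c^3 + 3*c^2 + 2*c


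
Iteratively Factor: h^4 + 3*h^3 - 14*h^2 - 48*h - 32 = (h - 4)*(h^3 + 7*h^2 + 14*h + 8) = (h - 4)*(h + 4)*(h^2 + 3*h + 2) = (h - 4)*(h + 2)*(h + 4)*(h + 1)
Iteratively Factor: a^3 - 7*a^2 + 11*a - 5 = (a - 5)*(a^2 - 2*a + 1) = (a - 5)*(a - 1)*(a - 1)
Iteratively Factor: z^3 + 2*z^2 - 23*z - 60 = (z + 3)*(z^2 - z - 20) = (z - 5)*(z + 3)*(z + 4)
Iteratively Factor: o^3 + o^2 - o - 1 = (o + 1)*(o^2 - 1) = (o - 1)*(o + 1)*(o + 1)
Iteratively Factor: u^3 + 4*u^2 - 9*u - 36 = (u + 4)*(u^2 - 9) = (u - 3)*(u + 4)*(u + 3)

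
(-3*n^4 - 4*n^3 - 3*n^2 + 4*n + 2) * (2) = -6*n^4 - 8*n^3 - 6*n^2 + 8*n + 4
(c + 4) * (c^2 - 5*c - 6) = c^3 - c^2 - 26*c - 24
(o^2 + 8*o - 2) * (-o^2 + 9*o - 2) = -o^4 + o^3 + 72*o^2 - 34*o + 4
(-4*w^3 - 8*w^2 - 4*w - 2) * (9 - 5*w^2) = 20*w^5 + 40*w^4 - 16*w^3 - 62*w^2 - 36*w - 18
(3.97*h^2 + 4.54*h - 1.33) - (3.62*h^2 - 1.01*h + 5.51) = 0.35*h^2 + 5.55*h - 6.84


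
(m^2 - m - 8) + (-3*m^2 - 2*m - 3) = -2*m^2 - 3*m - 11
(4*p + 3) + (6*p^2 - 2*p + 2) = 6*p^2 + 2*p + 5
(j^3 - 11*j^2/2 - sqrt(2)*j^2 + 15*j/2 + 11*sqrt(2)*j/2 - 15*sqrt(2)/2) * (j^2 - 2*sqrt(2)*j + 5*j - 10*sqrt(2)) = j^5 - 3*sqrt(2)*j^4 - j^4/2 - 16*j^3 + 3*sqrt(2)*j^3/2 + 71*j^2/2 + 60*sqrt(2)*j^2 - 225*sqrt(2)*j/2 - 80*j + 150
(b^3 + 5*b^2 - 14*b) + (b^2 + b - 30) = b^3 + 6*b^2 - 13*b - 30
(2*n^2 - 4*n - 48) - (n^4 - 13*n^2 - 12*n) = -n^4 + 15*n^2 + 8*n - 48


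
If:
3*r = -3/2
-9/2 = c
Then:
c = -9/2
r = -1/2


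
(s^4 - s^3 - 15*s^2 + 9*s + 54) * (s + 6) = s^5 + 5*s^4 - 21*s^3 - 81*s^2 + 108*s + 324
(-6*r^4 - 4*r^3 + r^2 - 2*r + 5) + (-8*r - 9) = -6*r^4 - 4*r^3 + r^2 - 10*r - 4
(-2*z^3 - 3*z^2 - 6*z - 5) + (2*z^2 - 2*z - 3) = -2*z^3 - z^2 - 8*z - 8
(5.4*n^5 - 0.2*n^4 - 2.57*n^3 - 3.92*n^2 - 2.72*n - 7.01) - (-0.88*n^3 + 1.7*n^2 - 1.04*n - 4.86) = 5.4*n^5 - 0.2*n^4 - 1.69*n^3 - 5.62*n^2 - 1.68*n - 2.15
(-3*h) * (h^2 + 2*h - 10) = -3*h^3 - 6*h^2 + 30*h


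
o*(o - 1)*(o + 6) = o^3 + 5*o^2 - 6*o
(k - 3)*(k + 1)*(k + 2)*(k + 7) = k^4 + 7*k^3 - 7*k^2 - 55*k - 42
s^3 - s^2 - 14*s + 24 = (s - 3)*(s - 2)*(s + 4)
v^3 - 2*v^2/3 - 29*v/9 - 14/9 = (v - 7/3)*(v + 2/3)*(v + 1)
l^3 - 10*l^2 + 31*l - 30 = (l - 5)*(l - 3)*(l - 2)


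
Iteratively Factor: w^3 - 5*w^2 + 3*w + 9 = (w + 1)*(w^2 - 6*w + 9) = (w - 3)*(w + 1)*(w - 3)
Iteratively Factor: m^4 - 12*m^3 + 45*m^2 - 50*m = (m - 5)*(m^3 - 7*m^2 + 10*m) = (m - 5)^2*(m^2 - 2*m) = (m - 5)^2*(m - 2)*(m)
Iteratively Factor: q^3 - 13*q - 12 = (q - 4)*(q^2 + 4*q + 3) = (q - 4)*(q + 3)*(q + 1)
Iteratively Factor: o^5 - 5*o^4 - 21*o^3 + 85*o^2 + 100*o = (o + 4)*(o^4 - 9*o^3 + 15*o^2 + 25*o) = (o - 5)*(o + 4)*(o^3 - 4*o^2 - 5*o) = (o - 5)^2*(o + 4)*(o^2 + o) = o*(o - 5)^2*(o + 4)*(o + 1)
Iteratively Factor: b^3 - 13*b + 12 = (b - 3)*(b^2 + 3*b - 4) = (b - 3)*(b - 1)*(b + 4)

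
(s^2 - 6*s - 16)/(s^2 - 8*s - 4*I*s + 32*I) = (s + 2)/(s - 4*I)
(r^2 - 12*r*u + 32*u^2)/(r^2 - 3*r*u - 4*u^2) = (r - 8*u)/(r + u)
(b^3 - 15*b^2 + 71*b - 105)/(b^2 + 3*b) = (b^3 - 15*b^2 + 71*b - 105)/(b*(b + 3))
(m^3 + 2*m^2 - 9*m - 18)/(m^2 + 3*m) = m - 1 - 6/m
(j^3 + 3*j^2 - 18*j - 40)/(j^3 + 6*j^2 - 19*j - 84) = (j^2 + 7*j + 10)/(j^2 + 10*j + 21)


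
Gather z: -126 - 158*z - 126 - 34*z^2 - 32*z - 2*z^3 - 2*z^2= -2*z^3 - 36*z^2 - 190*z - 252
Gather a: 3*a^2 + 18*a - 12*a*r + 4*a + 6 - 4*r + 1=3*a^2 + a*(22 - 12*r) - 4*r + 7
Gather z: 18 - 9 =9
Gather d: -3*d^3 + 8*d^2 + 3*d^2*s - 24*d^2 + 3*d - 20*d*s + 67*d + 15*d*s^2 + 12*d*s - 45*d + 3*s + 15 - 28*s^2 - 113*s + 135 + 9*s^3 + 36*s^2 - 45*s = -3*d^3 + d^2*(3*s - 16) + d*(15*s^2 - 8*s + 25) + 9*s^3 + 8*s^2 - 155*s + 150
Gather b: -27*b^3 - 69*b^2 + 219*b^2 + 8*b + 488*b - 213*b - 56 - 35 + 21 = -27*b^3 + 150*b^2 + 283*b - 70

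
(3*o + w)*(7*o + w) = 21*o^2 + 10*o*w + w^2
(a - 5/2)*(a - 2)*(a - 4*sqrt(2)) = a^3 - 4*sqrt(2)*a^2 - 9*a^2/2 + 5*a + 18*sqrt(2)*a - 20*sqrt(2)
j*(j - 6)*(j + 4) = j^3 - 2*j^2 - 24*j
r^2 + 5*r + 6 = (r + 2)*(r + 3)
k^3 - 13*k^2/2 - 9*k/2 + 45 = (k - 6)*(k - 3)*(k + 5/2)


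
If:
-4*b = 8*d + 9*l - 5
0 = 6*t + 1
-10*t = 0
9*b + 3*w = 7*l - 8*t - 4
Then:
No Solution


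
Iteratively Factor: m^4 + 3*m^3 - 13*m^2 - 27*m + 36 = (m + 3)*(m^3 - 13*m + 12) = (m - 3)*(m + 3)*(m^2 + 3*m - 4) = (m - 3)*(m - 1)*(m + 3)*(m + 4)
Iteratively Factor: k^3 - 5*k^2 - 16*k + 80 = (k - 4)*(k^2 - k - 20) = (k - 5)*(k - 4)*(k + 4)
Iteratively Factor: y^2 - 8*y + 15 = (y - 5)*(y - 3)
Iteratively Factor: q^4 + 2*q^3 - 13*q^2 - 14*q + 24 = (q - 3)*(q^3 + 5*q^2 + 2*q - 8) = (q - 3)*(q - 1)*(q^2 + 6*q + 8) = (q - 3)*(q - 1)*(q + 2)*(q + 4)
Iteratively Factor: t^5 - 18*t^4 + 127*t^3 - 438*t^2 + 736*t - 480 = (t - 4)*(t^4 - 14*t^3 + 71*t^2 - 154*t + 120) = (t - 4)*(t - 2)*(t^3 - 12*t^2 + 47*t - 60) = (t - 4)*(t - 3)*(t - 2)*(t^2 - 9*t + 20) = (t - 4)^2*(t - 3)*(t - 2)*(t - 5)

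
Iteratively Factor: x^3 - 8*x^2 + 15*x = (x)*(x^2 - 8*x + 15) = x*(x - 3)*(x - 5)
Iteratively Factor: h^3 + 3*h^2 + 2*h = (h + 2)*(h^2 + h) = (h + 1)*(h + 2)*(h)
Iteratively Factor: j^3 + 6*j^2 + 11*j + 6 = (j + 1)*(j^2 + 5*j + 6) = (j + 1)*(j + 3)*(j + 2)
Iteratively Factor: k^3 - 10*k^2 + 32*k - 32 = (k - 4)*(k^2 - 6*k + 8) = (k - 4)^2*(k - 2)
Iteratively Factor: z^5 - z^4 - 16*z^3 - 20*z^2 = (z)*(z^4 - z^3 - 16*z^2 - 20*z) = z*(z + 2)*(z^3 - 3*z^2 - 10*z) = z*(z - 5)*(z + 2)*(z^2 + 2*z) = z^2*(z - 5)*(z + 2)*(z + 2)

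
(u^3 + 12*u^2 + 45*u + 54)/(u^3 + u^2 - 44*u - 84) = (u^2 + 6*u + 9)/(u^2 - 5*u - 14)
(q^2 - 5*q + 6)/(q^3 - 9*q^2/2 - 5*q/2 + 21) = 2*(q - 2)/(2*q^2 - 3*q - 14)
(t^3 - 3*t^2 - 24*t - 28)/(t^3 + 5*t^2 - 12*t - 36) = (t^2 - 5*t - 14)/(t^2 + 3*t - 18)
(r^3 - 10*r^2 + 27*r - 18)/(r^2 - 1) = (r^2 - 9*r + 18)/(r + 1)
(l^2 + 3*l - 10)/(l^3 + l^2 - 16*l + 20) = 1/(l - 2)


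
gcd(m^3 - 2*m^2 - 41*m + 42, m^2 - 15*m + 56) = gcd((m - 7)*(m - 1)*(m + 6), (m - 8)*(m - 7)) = m - 7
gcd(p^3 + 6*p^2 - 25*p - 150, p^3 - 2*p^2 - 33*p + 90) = p^2 + p - 30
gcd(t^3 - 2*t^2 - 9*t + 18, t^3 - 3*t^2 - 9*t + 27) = t^2 - 9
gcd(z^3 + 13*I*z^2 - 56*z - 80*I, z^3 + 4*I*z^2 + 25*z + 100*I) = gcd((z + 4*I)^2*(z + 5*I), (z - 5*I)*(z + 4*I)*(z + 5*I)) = z^2 + 9*I*z - 20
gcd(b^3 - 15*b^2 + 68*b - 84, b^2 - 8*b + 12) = b^2 - 8*b + 12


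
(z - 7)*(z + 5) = z^2 - 2*z - 35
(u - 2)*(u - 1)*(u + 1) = u^3 - 2*u^2 - u + 2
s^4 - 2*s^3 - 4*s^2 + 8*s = s*(s - 2)^2*(s + 2)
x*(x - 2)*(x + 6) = x^3 + 4*x^2 - 12*x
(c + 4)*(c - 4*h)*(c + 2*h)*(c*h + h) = c^4*h - 2*c^3*h^2 + 5*c^3*h - 8*c^2*h^3 - 10*c^2*h^2 + 4*c^2*h - 40*c*h^3 - 8*c*h^2 - 32*h^3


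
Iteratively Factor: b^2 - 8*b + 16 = (b - 4)*(b - 4)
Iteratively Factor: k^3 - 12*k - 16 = (k - 4)*(k^2 + 4*k + 4) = (k - 4)*(k + 2)*(k + 2)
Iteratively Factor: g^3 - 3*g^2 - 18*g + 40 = (g - 2)*(g^2 - g - 20) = (g - 2)*(g + 4)*(g - 5)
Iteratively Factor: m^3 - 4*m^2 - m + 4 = (m + 1)*(m^2 - 5*m + 4) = (m - 1)*(m + 1)*(m - 4)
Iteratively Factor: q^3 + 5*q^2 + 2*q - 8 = (q + 2)*(q^2 + 3*q - 4) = (q - 1)*(q + 2)*(q + 4)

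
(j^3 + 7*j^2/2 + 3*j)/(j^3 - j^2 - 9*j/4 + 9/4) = 2*j*(j + 2)/(2*j^2 - 5*j + 3)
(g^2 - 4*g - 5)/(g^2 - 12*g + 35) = (g + 1)/(g - 7)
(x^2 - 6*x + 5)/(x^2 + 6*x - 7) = (x - 5)/(x + 7)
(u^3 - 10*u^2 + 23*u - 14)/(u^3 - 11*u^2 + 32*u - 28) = (u - 1)/(u - 2)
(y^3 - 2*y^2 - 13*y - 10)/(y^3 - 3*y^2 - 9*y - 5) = (y + 2)/(y + 1)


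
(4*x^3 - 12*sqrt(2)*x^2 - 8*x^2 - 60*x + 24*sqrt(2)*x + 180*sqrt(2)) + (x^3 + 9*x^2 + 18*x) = 5*x^3 - 12*sqrt(2)*x^2 + x^2 - 42*x + 24*sqrt(2)*x + 180*sqrt(2)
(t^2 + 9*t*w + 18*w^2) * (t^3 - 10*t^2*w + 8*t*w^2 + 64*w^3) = t^5 - t^4*w - 64*t^3*w^2 - 44*t^2*w^3 + 720*t*w^4 + 1152*w^5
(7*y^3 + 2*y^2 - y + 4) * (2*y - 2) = 14*y^4 - 10*y^3 - 6*y^2 + 10*y - 8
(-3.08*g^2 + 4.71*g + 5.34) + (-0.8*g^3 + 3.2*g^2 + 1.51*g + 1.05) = -0.8*g^3 + 0.12*g^2 + 6.22*g + 6.39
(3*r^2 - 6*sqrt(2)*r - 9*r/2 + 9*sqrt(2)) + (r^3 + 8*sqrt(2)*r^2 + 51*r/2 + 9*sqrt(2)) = r^3 + 3*r^2 + 8*sqrt(2)*r^2 - 6*sqrt(2)*r + 21*r + 18*sqrt(2)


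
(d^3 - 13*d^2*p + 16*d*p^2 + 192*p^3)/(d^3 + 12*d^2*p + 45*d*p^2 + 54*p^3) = (d^2 - 16*d*p + 64*p^2)/(d^2 + 9*d*p + 18*p^2)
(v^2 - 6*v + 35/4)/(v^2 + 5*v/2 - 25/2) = (v - 7/2)/(v + 5)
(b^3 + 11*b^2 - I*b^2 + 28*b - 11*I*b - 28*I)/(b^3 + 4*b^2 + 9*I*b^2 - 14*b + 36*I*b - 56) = (b^2 + b*(7 - I) - 7*I)/(b^2 + 9*I*b - 14)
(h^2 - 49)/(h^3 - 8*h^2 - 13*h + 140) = (h + 7)/(h^2 - h - 20)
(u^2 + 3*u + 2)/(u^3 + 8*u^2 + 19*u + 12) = (u + 2)/(u^2 + 7*u + 12)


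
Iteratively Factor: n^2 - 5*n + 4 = (n - 1)*(n - 4)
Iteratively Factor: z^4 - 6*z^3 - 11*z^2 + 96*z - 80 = (z - 1)*(z^3 - 5*z^2 - 16*z + 80) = (z - 5)*(z - 1)*(z^2 - 16) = (z - 5)*(z - 4)*(z - 1)*(z + 4)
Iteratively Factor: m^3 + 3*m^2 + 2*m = (m + 2)*(m^2 + m) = m*(m + 2)*(m + 1)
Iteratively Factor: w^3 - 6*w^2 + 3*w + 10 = (w + 1)*(w^2 - 7*w + 10) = (w - 2)*(w + 1)*(w - 5)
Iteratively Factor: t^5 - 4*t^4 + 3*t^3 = (t)*(t^4 - 4*t^3 + 3*t^2) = t*(t - 3)*(t^3 - t^2) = t*(t - 3)*(t - 1)*(t^2) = t^2*(t - 3)*(t - 1)*(t)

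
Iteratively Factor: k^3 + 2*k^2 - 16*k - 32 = (k + 2)*(k^2 - 16) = (k - 4)*(k + 2)*(k + 4)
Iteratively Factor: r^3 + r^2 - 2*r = (r - 1)*(r^2 + 2*r) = r*(r - 1)*(r + 2)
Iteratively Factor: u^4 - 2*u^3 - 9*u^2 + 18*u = (u - 3)*(u^3 + u^2 - 6*u) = (u - 3)*(u - 2)*(u^2 + 3*u) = u*(u - 3)*(u - 2)*(u + 3)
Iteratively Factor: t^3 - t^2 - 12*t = (t - 4)*(t^2 + 3*t) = (t - 4)*(t + 3)*(t)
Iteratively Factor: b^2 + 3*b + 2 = (b + 1)*(b + 2)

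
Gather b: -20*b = -20*b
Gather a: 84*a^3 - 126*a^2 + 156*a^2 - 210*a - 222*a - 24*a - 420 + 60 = 84*a^3 + 30*a^2 - 456*a - 360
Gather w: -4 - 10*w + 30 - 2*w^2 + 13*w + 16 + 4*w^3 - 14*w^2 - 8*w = 4*w^3 - 16*w^2 - 5*w + 42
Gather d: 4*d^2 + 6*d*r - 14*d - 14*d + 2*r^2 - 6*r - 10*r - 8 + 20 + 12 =4*d^2 + d*(6*r - 28) + 2*r^2 - 16*r + 24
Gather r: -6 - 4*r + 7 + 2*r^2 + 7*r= 2*r^2 + 3*r + 1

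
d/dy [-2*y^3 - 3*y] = -6*y^2 - 3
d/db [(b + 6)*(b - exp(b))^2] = (b - exp(b))*(b + 2*(1 - exp(b))*(b + 6) - exp(b))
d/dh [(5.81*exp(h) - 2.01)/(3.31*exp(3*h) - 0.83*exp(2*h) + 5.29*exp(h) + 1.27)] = (-38.4622*exp(3*h) + 24.7816*exp(2*h) - 3.3366*exp(h) + 18.0116)*exp(h)/(10.9561*exp(6*h) - 5.4946*exp(5*h) + 35.7087*exp(4*h) - 0.373999999999999*exp(3*h) + 25.8759*exp(2*h) + 13.4366*exp(h) + 1.6129)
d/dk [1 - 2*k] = -2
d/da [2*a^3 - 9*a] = 6*a^2 - 9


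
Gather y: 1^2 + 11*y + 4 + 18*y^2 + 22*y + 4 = 18*y^2 + 33*y + 9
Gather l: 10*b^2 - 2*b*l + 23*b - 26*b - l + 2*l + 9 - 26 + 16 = 10*b^2 - 3*b + l*(1 - 2*b) - 1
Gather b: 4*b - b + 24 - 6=3*b + 18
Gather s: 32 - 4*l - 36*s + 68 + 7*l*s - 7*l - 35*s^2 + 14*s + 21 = -11*l - 35*s^2 + s*(7*l - 22) + 121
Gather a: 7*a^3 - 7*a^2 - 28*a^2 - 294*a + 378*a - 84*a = 7*a^3 - 35*a^2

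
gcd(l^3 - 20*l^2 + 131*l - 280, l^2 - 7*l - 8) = l - 8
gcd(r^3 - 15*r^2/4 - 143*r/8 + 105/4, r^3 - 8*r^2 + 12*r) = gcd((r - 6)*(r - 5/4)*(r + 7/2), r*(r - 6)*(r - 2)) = r - 6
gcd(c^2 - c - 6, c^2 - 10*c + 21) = c - 3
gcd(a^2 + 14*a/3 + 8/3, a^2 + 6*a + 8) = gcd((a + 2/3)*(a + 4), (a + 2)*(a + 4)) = a + 4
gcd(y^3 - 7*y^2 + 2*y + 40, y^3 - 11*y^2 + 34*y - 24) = y - 4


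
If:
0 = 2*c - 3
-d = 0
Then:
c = 3/2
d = 0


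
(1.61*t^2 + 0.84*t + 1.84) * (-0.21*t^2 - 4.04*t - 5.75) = -0.3381*t^4 - 6.6808*t^3 - 13.0375*t^2 - 12.2636*t - 10.58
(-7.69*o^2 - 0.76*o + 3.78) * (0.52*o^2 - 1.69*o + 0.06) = -3.9988*o^4 + 12.6009*o^3 + 2.7886*o^2 - 6.4338*o + 0.2268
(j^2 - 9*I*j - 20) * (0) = 0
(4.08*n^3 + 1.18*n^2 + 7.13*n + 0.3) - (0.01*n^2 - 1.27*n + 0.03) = 4.08*n^3 + 1.17*n^2 + 8.4*n + 0.27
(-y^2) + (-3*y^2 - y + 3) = -4*y^2 - y + 3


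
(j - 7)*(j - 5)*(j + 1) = j^3 - 11*j^2 + 23*j + 35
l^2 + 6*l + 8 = (l + 2)*(l + 4)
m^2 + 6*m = m*(m + 6)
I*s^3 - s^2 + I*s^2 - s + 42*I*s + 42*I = (s - 6*I)*(s + 7*I)*(I*s + I)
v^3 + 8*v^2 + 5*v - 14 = (v - 1)*(v + 2)*(v + 7)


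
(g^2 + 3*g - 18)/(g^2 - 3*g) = (g + 6)/g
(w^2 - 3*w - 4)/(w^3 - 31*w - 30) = (w - 4)/(w^2 - w - 30)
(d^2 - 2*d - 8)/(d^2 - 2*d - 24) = (-d^2 + 2*d + 8)/(-d^2 + 2*d + 24)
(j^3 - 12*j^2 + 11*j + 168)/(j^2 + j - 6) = (j^2 - 15*j + 56)/(j - 2)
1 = 1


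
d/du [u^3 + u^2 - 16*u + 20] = 3*u^2 + 2*u - 16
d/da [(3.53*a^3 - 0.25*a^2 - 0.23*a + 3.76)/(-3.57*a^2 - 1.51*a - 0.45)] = (-12.6021*a^4 - 10.6606*a^3 - 5.2091*a^2 + 27.0714*a + 5.7811)/(12.7449*a^4 + 10.7814*a^3 + 5.4931*a^2 + 1.359*a + 0.2025)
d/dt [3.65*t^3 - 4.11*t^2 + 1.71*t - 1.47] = 10.95*t^2 - 8.22*t + 1.71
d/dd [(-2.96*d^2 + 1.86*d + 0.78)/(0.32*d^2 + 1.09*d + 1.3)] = (-3.8216*d^2 - 8.1952*d + 1.5678)/(0.1024*d^4 + 0.6976*d^3 + 2.0201*d^2 + 2.834*d + 1.69)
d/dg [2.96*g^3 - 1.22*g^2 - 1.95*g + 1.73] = 8.88*g^2 - 2.44*g - 1.95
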